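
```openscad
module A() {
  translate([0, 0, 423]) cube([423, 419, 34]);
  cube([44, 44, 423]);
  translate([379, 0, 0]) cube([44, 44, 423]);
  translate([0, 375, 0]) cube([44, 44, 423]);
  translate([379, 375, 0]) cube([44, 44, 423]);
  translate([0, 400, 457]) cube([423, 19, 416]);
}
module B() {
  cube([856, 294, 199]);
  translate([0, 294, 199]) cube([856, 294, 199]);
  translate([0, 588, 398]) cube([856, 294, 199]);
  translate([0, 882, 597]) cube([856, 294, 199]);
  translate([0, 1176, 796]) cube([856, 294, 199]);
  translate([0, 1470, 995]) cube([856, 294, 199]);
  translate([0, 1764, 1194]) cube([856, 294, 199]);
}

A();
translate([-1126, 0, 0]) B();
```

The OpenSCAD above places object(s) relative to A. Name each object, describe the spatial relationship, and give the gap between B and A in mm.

The staircase's nearest face is 270 mm from the chair's −x face.

A is a chair. B is a staircase. The staircase is on the floor beside the chair on its −x side. The gap between the staircase and the chair is 270 mm.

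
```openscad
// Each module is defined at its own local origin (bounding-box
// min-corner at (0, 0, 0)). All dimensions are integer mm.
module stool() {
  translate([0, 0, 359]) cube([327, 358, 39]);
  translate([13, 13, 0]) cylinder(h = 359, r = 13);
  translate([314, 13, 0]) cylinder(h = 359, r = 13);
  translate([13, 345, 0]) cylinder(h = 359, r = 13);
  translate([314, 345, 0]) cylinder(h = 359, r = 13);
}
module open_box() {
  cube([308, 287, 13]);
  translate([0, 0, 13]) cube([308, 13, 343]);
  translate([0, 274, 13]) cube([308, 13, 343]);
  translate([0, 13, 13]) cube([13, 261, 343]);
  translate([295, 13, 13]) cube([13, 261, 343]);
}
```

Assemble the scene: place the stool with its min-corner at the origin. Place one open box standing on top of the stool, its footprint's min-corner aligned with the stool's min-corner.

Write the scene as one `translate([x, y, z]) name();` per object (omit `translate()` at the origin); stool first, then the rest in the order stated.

stool();
translate([0, 0, 398]) open_box();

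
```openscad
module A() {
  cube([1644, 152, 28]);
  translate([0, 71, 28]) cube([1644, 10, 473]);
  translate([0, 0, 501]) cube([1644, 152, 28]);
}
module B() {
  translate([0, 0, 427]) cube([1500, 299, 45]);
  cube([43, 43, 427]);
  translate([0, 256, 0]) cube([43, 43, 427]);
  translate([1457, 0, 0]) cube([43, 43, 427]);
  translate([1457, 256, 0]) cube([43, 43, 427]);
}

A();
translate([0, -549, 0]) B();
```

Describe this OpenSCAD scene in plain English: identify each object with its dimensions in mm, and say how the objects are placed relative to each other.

A is an I-beam lying along x, 1644 mm long. Overall section height 529 mm. Two flanges 152 mm wide (y) and 28 mm thick, one on the floor and one at the top; a web 10 mm thick runs between them, centred on the flange width.

B is a bench: a 1500×299 mm seat slab, 45 mm thick, top at z = 472 mm, on four 43×43 mm square legs flush with the seat corners and standing on z = 0.

The bench is on the floor beside the I-beam on its −y side.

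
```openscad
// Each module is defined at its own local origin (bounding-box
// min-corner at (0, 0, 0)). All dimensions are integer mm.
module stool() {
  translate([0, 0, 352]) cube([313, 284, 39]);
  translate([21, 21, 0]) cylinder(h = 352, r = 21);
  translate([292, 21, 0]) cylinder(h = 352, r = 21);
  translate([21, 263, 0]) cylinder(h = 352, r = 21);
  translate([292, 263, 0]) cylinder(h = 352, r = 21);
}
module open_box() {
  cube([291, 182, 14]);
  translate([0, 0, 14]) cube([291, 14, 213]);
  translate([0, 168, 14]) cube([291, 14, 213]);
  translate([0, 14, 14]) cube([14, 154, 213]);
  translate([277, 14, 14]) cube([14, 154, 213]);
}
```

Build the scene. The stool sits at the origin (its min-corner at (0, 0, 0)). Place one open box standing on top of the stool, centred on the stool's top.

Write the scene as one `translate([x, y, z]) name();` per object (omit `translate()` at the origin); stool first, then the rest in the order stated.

stool();
translate([11, 51, 391]) open_box();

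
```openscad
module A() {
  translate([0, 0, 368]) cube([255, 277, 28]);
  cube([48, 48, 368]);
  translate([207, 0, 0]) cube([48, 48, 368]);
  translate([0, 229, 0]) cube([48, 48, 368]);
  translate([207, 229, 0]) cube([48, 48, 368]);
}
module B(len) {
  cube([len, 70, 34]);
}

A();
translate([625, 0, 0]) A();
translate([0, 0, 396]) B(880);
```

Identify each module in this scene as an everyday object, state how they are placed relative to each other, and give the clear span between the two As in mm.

Second stool starts at x = 625; first ends at x = 255; clear span = 625 − 255 = 370 mm.

A is a stool. B is a beam. A beam spans the tops of two stools. The clear span between the two stools is 370 mm.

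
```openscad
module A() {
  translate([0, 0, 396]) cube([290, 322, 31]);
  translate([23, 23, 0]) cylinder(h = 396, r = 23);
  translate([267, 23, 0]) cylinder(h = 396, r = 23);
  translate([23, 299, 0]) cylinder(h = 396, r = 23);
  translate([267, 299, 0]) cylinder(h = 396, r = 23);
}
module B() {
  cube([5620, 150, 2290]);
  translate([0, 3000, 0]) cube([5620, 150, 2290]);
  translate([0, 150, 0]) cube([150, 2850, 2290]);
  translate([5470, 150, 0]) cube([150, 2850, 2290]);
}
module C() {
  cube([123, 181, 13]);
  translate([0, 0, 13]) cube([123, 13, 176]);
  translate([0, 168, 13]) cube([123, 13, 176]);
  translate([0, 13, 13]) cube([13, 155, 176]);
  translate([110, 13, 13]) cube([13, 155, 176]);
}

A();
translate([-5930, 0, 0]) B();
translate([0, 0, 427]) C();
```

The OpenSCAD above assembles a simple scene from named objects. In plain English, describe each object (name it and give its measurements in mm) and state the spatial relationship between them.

A is a four-legged stool. The seat is a 290×322×31 mm slab whose top surface is at z = 427 mm; four round legs, each 46 mm in diameter, run from the floor (z = 0) to the underside of the seat, each leg's axis is inset half a diameter from the nearest pair of seat edges (so the leg's bounding box is flush with the corner).

B is the wall frame of a small rectangular building: four walls, each 2290 mm tall and 150 mm thick, enclosing a footprint 5620 mm (x) by 3150 mm (y) outside-to-outside, with no floor or roof. The front and back walls (the −y and +y sides) span the full width; the two side walls fit between them.

C is an open storage box with external size 123×181×189 mm and wall thickness 13 mm (the base is also 13 mm thick). The base covers the whole footprint; the four walls stand on the base, with the y-facing walls full-width and the x-facing walls fitting between their inner faces.

The house frame is on the floor beside the stool on its −x side. The open box is on top of the stool.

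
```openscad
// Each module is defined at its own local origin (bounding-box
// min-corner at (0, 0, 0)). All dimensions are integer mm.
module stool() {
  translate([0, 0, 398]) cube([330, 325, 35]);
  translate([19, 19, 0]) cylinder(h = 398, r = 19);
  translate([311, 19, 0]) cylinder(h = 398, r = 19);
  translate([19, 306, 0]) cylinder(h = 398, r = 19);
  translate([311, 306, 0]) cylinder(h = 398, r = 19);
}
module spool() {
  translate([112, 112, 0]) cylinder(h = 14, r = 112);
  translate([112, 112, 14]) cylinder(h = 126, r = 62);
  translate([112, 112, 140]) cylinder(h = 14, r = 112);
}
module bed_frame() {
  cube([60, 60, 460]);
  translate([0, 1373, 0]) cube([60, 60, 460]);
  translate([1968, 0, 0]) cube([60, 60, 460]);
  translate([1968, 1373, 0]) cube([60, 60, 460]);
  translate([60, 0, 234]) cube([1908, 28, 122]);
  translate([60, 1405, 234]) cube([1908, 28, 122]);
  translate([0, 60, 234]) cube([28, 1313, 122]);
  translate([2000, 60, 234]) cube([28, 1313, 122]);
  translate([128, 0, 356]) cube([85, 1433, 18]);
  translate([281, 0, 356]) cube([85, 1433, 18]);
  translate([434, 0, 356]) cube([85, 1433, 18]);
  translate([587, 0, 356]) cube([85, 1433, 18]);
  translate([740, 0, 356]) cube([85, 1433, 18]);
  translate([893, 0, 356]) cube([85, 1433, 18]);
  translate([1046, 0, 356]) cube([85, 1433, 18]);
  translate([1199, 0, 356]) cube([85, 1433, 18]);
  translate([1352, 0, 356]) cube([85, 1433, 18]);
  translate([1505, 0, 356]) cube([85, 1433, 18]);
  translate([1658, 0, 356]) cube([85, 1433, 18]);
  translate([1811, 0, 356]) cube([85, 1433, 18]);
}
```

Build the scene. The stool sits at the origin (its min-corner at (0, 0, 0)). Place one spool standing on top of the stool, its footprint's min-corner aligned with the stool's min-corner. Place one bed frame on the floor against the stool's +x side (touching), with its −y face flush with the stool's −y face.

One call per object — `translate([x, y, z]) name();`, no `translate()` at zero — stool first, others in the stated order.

stool();
translate([0, 0, 433]) spool();
translate([330, 0, 0]) bed_frame();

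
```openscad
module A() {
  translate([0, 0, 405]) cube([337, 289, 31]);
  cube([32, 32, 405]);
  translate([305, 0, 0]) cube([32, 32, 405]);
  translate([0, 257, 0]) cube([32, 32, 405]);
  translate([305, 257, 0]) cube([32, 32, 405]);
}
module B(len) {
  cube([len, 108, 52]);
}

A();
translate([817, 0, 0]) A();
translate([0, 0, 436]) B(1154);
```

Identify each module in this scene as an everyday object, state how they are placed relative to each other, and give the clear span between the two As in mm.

A is a stool. B is a beam. A beam spans the tops of two stools. The clear span between the two stools is 480 mm.

Second stool starts at x = 817; first ends at x = 337; clear span = 817 − 337 = 480 mm.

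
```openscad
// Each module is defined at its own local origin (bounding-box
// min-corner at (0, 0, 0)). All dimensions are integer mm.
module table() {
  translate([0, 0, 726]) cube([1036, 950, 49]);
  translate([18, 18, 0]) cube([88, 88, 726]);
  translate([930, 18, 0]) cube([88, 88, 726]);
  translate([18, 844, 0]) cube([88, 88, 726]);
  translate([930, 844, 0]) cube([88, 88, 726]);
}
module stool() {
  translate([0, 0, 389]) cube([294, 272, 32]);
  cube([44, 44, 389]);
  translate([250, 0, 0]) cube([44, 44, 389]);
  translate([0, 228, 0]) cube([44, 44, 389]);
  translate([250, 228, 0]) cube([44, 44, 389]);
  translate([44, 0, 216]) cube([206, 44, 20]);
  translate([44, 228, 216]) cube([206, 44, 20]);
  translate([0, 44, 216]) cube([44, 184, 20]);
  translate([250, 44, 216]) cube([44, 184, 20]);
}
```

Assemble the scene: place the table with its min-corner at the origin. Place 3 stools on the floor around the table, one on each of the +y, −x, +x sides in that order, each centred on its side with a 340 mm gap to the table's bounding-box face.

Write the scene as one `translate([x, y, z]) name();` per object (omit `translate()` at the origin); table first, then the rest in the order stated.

table();
translate([371, 1290, 0]) stool();
translate([-634, 339, 0]) stool();
translate([1376, 339, 0]) stool();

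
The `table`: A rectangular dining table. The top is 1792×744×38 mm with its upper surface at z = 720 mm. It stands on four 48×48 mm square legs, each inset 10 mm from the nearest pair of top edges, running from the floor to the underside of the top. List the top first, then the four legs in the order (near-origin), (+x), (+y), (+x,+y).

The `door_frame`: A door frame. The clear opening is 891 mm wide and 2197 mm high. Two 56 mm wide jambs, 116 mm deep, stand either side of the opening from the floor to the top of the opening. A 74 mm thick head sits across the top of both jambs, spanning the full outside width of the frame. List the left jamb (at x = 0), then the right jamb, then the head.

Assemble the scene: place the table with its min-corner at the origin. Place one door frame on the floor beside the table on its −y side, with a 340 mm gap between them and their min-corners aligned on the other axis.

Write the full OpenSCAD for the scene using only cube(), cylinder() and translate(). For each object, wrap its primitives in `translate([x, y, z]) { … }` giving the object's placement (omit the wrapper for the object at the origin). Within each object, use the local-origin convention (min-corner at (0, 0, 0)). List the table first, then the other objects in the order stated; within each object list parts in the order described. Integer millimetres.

translate([0, 0, 682]) cube([1792, 744, 38]);
translate([10, 10, 0]) cube([48, 48, 682]);
translate([1734, 10, 0]) cube([48, 48, 682]);
translate([10, 686, 0]) cube([48, 48, 682]);
translate([1734, 686, 0]) cube([48, 48, 682]);
translate([0, -456, 0]) {
  cube([56, 116, 2197]);
  translate([947, 0, 0]) cube([56, 116, 2197]);
  translate([0, 0, 2197]) cube([1003, 116, 74]);
}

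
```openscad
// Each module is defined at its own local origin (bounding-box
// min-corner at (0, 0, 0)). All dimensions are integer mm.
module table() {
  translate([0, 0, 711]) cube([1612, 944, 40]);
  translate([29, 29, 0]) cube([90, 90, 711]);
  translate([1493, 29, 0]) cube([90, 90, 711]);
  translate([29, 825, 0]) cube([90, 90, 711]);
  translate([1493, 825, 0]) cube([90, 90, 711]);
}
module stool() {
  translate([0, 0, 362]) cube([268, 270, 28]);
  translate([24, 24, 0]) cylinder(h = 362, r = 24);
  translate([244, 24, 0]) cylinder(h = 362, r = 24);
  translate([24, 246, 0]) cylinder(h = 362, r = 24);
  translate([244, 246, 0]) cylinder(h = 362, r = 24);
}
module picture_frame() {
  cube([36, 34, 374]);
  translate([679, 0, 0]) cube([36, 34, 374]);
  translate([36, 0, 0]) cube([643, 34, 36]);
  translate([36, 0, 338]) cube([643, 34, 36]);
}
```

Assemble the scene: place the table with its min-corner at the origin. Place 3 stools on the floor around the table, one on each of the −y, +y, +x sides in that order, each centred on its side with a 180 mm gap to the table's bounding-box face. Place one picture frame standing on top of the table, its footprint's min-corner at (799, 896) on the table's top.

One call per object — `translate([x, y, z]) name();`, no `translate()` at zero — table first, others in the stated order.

table();
translate([672, -450, 0]) stool();
translate([672, 1124, 0]) stool();
translate([1792, 337, 0]) stool();
translate([799, 896, 751]) picture_frame();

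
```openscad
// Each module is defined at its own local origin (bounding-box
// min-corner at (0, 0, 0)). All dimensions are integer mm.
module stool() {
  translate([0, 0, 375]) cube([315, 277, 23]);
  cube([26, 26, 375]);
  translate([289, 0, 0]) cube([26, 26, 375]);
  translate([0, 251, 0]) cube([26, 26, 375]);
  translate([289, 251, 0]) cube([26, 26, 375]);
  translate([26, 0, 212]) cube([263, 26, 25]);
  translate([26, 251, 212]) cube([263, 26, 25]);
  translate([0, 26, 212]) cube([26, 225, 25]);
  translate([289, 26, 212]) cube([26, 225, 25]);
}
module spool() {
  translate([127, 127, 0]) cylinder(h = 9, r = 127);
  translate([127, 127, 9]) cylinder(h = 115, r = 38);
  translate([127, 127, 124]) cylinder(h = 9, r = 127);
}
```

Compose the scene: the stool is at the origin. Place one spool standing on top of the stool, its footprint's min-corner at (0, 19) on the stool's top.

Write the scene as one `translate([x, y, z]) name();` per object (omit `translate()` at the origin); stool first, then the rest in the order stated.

stool();
translate([0, 19, 398]) spool();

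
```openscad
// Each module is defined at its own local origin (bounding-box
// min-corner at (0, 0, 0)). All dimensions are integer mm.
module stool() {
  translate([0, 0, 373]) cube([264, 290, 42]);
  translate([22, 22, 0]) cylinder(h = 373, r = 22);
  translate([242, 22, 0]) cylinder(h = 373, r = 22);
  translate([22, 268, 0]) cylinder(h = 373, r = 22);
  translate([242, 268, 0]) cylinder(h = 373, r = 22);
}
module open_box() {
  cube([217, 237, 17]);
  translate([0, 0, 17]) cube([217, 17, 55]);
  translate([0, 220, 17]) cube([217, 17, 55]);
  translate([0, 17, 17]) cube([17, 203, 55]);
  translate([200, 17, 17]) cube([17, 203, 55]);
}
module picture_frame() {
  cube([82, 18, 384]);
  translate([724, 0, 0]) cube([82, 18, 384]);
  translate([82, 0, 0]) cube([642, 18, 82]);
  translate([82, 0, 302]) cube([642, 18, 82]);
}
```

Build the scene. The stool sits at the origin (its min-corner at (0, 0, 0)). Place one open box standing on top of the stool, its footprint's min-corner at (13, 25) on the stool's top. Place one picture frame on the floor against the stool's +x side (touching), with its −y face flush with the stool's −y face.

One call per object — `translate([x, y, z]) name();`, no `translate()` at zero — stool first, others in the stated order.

stool();
translate([13, 25, 415]) open_box();
translate([264, 0, 0]) picture_frame();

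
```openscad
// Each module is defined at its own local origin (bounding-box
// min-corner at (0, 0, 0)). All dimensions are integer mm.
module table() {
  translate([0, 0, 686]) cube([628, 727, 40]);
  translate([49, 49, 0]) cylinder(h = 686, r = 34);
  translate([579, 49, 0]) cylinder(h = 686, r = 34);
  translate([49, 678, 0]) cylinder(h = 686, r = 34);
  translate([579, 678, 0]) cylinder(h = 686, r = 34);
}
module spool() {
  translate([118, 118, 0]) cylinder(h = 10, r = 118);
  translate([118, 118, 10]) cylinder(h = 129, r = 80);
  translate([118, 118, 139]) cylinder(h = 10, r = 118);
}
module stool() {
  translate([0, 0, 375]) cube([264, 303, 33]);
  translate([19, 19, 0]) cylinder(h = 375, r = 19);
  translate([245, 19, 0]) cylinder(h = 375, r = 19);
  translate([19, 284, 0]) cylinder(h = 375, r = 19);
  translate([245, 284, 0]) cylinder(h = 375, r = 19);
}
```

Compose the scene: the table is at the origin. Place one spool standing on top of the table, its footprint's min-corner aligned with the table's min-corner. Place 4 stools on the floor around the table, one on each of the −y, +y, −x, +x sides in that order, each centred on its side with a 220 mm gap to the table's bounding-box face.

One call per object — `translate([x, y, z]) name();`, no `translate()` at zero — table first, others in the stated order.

table();
translate([0, 0, 726]) spool();
translate([182, -523, 0]) stool();
translate([182, 947, 0]) stool();
translate([-484, 212, 0]) stool();
translate([848, 212, 0]) stool();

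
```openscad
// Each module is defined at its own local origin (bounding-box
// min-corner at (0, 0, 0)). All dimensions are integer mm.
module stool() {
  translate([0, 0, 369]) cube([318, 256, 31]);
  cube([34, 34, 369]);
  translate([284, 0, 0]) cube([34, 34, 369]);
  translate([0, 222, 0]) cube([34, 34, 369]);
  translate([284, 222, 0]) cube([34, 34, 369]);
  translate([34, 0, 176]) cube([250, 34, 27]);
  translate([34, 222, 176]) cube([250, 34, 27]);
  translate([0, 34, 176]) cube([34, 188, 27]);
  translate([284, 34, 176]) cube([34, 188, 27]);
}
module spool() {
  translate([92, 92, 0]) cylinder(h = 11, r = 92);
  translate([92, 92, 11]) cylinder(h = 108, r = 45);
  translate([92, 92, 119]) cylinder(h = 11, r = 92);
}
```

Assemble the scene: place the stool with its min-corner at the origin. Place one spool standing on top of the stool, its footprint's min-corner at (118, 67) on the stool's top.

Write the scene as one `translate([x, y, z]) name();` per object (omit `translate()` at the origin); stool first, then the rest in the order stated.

stool();
translate([118, 67, 400]) spool();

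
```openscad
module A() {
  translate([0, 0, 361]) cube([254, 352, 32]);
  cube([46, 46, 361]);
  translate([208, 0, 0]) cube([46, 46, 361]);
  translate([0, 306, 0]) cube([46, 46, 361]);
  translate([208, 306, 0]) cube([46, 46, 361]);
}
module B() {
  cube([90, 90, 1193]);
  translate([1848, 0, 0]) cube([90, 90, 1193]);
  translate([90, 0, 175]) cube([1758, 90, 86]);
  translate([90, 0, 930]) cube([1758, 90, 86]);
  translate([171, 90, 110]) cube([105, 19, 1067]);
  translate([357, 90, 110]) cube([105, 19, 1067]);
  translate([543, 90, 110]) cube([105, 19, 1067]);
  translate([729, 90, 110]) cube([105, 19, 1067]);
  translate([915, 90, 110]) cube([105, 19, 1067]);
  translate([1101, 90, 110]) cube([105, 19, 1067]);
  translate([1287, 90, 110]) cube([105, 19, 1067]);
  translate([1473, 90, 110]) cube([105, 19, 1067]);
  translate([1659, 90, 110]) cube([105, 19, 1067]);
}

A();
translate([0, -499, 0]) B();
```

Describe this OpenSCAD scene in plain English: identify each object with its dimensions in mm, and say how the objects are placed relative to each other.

A is a four-legged stool. The seat is a 254×352×32 mm slab whose top surface is at z = 393 mm; four square legs, each 46×46 mm in cross-section, run from the floor (z = 0) to the underside of the seat, each flush with a corner of the seat.

B is a fence section. Two 90×90 mm posts, 1193 mm tall, stand on the floor with a clear span of 1758 mm between their inner faces. Two horizontal rails of 90×86 mm section span the gap between the posts with their undersides at z = 175 mm and z = 930 mm, flush with the posts' −y face. 9 pickets, each 105 mm wide, 19 mm thick and 1067 mm tall, are fixed to the +y face of the rails with their bottoms at z = 110 mm, evenly spaced across the span with equal gaps (rounded down to the nearest mm) at the −x end and between each pair — any rounding remainder accumulates at the +x end.

The fence section is on the floor beside the stool on its −y side.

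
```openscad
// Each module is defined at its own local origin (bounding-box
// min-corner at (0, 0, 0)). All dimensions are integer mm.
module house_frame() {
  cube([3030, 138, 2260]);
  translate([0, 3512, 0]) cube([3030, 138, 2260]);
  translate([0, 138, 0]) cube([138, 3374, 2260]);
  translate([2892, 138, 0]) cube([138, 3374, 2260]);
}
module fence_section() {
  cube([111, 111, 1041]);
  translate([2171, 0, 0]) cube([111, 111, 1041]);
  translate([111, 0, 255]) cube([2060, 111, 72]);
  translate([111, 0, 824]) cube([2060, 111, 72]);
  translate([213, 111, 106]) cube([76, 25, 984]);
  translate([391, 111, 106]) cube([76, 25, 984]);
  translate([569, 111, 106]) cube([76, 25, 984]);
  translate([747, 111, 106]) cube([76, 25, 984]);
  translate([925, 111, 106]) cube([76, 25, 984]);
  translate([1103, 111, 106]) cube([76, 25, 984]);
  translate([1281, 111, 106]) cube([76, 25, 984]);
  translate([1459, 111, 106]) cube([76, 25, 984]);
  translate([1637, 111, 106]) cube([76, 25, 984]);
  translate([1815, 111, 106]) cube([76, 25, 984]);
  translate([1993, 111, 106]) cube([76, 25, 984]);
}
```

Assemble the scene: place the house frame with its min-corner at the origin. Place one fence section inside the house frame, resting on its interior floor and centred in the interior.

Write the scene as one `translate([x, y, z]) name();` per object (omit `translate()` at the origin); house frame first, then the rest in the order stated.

house_frame();
translate([374, 1757, 0]) fence_section();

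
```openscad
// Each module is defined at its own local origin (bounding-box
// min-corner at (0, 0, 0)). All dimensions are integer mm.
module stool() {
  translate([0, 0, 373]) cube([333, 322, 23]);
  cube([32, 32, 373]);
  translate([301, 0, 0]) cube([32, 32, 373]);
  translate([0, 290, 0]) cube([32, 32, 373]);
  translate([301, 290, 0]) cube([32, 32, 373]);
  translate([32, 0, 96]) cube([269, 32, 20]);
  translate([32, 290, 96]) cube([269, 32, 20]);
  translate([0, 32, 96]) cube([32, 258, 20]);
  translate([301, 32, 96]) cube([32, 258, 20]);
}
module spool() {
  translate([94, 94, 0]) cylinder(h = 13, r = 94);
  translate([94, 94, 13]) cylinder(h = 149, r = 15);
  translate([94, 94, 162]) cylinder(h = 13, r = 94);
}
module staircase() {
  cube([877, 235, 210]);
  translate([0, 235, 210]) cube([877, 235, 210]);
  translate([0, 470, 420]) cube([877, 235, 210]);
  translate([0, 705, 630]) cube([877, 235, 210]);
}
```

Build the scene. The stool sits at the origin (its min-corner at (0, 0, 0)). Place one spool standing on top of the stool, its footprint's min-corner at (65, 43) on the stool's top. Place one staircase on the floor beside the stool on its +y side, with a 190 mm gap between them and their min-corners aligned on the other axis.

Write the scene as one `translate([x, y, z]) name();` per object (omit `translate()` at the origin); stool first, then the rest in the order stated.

stool();
translate([65, 43, 396]) spool();
translate([0, 512, 0]) staircase();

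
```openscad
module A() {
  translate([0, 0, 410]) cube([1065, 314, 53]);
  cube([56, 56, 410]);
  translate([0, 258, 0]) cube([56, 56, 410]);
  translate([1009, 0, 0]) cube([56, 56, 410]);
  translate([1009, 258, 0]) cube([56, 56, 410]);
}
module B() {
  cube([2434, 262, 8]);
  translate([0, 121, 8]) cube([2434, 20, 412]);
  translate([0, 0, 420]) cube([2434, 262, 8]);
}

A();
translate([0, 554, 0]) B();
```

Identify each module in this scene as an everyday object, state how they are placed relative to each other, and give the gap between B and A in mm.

The I-beam's nearest face is 240 mm from the bench's +y face.

A is a bench. B is an I-beam. The I-beam is on the floor beside the bench on its +y side. The gap between the I-beam and the bench is 240 mm.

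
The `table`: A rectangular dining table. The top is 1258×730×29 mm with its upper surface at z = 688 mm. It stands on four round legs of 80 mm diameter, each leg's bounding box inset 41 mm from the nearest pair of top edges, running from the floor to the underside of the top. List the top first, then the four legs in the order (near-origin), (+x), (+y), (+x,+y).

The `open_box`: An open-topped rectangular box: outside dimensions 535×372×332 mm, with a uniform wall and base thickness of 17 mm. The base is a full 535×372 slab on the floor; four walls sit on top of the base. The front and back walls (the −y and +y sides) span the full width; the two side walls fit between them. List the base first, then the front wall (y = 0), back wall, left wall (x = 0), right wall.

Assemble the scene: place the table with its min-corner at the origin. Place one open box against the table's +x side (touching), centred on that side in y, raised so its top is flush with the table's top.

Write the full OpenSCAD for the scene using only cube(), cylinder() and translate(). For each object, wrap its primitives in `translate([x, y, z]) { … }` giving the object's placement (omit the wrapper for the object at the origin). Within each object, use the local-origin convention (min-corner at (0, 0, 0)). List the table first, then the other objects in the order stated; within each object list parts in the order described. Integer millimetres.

translate([0, 0, 659]) cube([1258, 730, 29]);
translate([81, 81, 0]) cylinder(h = 659, r = 40);
translate([1177, 81, 0]) cylinder(h = 659, r = 40);
translate([81, 649, 0]) cylinder(h = 659, r = 40);
translate([1177, 649, 0]) cylinder(h = 659, r = 40);
translate([1258, 179, 356]) {
  cube([535, 372, 17]);
  translate([0, 0, 17]) cube([535, 17, 315]);
  translate([0, 355, 17]) cube([535, 17, 315]);
  translate([0, 17, 17]) cube([17, 338, 315]);
  translate([518, 17, 17]) cube([17, 338, 315]);
}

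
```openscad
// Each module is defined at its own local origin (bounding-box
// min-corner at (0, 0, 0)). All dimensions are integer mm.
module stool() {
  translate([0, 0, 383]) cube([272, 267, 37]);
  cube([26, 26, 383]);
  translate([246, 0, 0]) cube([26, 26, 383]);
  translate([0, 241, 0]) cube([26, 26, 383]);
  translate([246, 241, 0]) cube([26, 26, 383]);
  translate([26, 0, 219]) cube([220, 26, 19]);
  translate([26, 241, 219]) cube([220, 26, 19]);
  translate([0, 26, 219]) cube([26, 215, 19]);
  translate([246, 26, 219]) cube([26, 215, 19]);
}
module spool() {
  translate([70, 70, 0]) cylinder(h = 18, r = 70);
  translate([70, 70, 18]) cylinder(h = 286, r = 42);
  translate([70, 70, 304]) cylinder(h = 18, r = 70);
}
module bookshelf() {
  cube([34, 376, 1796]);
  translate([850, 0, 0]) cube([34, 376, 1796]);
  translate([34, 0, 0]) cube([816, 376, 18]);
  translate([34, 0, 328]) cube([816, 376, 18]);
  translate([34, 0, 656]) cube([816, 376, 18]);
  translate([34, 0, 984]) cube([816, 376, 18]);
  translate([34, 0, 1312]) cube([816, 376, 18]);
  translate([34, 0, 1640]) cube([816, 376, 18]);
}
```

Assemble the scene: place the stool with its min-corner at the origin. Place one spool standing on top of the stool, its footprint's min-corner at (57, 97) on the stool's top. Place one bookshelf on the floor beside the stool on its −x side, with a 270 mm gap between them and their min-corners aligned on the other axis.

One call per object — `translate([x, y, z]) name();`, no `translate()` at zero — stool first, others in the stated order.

stool();
translate([57, 97, 420]) spool();
translate([-1154, 0, 0]) bookshelf();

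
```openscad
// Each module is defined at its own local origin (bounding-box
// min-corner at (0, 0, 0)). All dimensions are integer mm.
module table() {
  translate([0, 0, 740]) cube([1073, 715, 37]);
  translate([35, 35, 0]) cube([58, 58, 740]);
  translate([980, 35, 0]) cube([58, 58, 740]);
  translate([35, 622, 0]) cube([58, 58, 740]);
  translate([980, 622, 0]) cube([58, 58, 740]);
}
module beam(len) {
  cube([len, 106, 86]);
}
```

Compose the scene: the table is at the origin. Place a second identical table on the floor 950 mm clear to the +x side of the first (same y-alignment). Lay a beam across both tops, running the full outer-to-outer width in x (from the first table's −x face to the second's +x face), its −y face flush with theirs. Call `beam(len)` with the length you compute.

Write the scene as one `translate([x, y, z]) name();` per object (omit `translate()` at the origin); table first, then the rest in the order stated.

table();
translate([2023, 0, 0]) table();
translate([0, 0, 777]) beam(3096);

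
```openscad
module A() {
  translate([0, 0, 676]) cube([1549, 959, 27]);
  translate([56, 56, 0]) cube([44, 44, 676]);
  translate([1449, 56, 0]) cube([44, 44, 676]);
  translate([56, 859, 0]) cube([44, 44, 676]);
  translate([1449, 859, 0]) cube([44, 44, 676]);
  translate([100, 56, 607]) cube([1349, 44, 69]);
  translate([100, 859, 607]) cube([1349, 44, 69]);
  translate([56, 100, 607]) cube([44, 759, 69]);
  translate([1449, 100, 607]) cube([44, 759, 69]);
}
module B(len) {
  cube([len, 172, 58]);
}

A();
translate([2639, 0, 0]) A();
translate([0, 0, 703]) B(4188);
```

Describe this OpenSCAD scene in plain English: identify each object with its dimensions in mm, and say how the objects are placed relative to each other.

A is a table: top 1549 mm (x) × 959 mm (y), 27 mm thick, upper face at z = 703 mm, on four 44×44 mm square legs, each inset 56 mm from the nearest pair of top edges, running from z = 0 to the bottom of the top. Four apron rails, 44 mm thick and 69 mm tall, run between adjacent legs with their top edges flush with the underside of the top and their outer faces flush with the legs' outer faces.

B is a rectangular beam 4188 mm long (x), 172 mm deep (y), 58 mm thick (z).

The beam spans the tops of two tables placed 1090 mm apart, resting at z = 703 mm.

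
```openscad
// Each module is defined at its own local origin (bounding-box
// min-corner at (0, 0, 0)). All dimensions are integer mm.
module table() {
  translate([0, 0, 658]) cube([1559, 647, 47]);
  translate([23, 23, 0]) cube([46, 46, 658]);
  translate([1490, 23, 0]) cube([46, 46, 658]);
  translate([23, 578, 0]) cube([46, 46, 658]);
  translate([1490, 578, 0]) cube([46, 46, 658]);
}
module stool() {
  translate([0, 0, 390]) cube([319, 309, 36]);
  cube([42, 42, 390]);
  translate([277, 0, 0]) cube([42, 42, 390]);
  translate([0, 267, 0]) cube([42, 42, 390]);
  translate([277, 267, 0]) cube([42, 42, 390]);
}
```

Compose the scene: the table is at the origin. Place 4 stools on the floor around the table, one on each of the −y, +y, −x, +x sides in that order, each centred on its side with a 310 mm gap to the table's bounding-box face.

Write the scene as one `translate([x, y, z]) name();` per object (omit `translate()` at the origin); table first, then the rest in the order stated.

table();
translate([620, -619, 0]) stool();
translate([620, 957, 0]) stool();
translate([-629, 169, 0]) stool();
translate([1869, 169, 0]) stool();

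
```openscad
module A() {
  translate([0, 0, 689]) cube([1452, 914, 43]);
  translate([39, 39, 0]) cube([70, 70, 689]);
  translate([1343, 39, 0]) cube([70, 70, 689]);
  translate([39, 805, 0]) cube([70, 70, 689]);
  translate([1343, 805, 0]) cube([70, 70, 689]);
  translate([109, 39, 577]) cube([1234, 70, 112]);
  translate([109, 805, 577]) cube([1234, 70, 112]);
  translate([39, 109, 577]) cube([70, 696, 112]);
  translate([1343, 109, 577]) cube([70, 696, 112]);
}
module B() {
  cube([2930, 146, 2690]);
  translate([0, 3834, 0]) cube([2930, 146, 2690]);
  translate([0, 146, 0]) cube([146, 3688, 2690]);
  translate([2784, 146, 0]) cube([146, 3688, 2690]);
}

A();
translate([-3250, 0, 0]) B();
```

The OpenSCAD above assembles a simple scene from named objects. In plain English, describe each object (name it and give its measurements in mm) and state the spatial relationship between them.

A is a rectangular dining table. The top is 1452×914×43 mm with its upper surface at z = 732 mm. It stands on four 70×70 mm square legs, each inset 39 mm from the nearest pair of top edges, running from the floor to the underside of the top. Four apron rails, 70 mm thick and 112 mm tall, run between adjacent legs with their top edges flush with the underside of the top and their outer faces flush with the legs' outer faces.

B is the wall frame of a small rectangular building: four walls, each 2690 mm tall and 146 mm thick, enclosing a footprint 2930 mm (x) by 3980 mm (y) outside-to-outside, with no floor or roof. The front and back walls (the −y and +y sides) span the full width; the two side walls fit between them.

The house frame is on the floor beside the table on its −x side.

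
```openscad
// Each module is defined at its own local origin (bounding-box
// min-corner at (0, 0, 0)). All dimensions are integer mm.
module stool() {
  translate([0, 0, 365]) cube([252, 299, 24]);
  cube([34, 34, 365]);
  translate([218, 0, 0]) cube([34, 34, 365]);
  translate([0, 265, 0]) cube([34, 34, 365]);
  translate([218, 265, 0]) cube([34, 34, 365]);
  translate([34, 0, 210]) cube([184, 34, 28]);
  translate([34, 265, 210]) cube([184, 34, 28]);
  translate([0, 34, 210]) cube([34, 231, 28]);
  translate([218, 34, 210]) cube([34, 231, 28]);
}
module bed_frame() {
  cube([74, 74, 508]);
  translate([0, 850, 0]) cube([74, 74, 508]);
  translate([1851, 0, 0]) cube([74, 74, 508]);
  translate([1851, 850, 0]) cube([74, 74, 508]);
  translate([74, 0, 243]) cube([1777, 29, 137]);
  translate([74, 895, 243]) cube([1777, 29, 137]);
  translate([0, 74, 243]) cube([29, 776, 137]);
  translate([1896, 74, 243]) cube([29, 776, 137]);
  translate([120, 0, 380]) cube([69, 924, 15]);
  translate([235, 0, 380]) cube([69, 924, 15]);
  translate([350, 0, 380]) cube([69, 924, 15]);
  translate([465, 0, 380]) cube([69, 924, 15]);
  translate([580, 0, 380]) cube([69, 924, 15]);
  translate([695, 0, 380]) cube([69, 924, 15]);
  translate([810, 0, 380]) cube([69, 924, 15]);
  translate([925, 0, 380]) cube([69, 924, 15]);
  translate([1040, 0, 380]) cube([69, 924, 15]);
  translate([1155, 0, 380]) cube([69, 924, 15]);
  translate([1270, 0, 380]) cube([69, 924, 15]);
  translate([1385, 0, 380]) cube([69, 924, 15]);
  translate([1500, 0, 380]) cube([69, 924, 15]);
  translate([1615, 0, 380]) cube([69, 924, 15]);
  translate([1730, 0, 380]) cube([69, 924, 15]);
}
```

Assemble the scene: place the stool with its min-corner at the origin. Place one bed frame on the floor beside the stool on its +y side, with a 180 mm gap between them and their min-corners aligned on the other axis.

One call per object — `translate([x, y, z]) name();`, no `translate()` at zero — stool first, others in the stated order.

stool();
translate([0, 479, 0]) bed_frame();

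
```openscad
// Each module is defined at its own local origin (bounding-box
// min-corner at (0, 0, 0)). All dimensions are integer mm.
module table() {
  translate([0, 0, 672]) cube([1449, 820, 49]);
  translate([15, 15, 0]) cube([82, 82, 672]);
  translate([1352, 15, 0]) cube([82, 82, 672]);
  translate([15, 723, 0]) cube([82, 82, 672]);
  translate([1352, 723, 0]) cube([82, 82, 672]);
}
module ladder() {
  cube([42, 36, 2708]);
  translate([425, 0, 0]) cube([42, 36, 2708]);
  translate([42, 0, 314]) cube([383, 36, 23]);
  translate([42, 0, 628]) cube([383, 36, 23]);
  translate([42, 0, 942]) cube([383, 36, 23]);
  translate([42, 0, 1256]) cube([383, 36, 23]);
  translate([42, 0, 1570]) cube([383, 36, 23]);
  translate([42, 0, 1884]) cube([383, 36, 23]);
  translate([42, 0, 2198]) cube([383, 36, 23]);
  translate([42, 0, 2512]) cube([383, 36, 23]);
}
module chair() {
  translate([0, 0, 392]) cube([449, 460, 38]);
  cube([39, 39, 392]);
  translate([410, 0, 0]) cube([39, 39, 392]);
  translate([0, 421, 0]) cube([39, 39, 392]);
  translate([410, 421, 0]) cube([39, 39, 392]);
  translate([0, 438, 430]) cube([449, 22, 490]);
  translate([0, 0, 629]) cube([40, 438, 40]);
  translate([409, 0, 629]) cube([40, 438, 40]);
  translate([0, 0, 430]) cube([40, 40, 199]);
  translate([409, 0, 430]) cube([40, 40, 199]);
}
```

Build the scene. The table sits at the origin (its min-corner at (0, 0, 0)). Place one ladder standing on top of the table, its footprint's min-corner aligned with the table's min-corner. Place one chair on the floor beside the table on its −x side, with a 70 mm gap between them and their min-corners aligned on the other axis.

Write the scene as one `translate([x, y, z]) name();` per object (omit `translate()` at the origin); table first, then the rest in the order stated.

table();
translate([0, 0, 721]) ladder();
translate([-519, 0, 0]) chair();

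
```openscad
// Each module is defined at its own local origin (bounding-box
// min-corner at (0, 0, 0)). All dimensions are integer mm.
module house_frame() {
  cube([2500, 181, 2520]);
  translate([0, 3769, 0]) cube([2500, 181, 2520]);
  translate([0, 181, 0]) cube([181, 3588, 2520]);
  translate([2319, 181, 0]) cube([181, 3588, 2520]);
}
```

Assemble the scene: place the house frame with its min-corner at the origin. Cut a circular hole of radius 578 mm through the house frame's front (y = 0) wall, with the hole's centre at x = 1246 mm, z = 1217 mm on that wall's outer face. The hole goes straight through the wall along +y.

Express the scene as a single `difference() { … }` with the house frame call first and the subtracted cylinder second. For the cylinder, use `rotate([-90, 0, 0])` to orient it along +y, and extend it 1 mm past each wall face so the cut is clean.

difference() {
  house_frame();
  translate([1246, -1, 1217]) rotate([-90, 0, 0]) cylinder(h = 183, r = 578);
}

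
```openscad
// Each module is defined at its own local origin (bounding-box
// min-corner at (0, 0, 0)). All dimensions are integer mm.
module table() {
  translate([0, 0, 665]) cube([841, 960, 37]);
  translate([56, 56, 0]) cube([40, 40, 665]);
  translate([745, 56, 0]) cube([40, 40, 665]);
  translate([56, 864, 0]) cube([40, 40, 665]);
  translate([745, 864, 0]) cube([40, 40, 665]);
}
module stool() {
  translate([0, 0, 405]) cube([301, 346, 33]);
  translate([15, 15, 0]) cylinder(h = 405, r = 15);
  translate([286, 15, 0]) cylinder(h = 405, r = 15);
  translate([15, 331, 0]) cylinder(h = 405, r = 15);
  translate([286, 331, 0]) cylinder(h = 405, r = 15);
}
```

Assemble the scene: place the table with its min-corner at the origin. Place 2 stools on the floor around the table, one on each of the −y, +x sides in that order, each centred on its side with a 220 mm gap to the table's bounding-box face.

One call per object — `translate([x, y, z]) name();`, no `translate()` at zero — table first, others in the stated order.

table();
translate([270, -566, 0]) stool();
translate([1061, 307, 0]) stool();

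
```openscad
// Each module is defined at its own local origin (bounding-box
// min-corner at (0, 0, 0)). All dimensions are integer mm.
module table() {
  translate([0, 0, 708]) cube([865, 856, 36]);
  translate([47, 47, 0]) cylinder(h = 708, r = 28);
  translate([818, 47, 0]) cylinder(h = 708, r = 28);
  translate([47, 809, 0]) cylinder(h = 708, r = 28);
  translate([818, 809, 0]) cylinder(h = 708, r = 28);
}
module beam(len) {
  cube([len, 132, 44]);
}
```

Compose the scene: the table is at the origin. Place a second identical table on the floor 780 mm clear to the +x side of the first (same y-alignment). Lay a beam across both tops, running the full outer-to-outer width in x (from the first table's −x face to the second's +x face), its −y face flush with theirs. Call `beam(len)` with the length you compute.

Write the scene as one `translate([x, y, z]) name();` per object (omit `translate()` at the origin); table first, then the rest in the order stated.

table();
translate([1645, 0, 0]) table();
translate([0, 0, 744]) beam(2510);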